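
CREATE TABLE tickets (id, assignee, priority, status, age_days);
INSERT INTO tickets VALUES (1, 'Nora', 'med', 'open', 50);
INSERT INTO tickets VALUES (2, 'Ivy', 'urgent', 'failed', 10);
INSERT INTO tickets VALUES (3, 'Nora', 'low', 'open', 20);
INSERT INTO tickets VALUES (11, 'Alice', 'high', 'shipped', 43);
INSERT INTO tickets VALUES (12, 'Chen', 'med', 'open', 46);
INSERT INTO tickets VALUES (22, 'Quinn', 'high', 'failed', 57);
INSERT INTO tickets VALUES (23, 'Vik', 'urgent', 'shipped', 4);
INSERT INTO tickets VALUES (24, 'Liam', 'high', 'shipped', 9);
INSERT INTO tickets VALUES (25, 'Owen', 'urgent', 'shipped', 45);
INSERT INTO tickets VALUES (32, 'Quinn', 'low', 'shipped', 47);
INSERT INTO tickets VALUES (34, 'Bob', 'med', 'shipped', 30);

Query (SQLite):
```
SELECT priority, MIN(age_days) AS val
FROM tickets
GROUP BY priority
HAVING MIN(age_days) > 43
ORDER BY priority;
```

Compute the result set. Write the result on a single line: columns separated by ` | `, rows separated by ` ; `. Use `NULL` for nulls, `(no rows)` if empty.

(no rows)

Partition tickets by priority; compute MIN(age_days) within each group.
HAVING: keep groups where MIN(age_days) > 43.
  high: ids {11, 22, 24} → MIN(age_days)=9
  low: ids {3, 32} → MIN(age_days)=20
  med: ids {1, 12, 34} → MIN(age_days)=30
  urgent: ids {2, 23, 25} → MIN(age_days)=4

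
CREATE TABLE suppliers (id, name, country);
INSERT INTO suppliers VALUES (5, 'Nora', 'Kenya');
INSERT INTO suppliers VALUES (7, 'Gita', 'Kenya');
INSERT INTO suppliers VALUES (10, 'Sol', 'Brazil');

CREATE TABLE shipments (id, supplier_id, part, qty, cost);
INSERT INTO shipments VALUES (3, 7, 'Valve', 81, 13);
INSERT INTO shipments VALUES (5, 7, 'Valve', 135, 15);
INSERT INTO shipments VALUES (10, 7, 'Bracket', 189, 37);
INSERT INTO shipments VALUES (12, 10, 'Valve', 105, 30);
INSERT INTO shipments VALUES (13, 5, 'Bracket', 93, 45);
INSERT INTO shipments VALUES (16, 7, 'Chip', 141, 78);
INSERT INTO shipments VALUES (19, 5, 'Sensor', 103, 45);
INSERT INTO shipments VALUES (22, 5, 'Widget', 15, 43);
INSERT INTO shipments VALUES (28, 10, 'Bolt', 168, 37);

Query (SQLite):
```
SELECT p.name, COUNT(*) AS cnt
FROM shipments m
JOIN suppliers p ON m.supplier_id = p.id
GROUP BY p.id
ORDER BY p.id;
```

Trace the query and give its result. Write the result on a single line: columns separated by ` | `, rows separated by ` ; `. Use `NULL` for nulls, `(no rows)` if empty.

Join each shipments row to its suppliers via supplier_id.
Group joined rows by suppliers.id; compute COUNT(*) per group.
  5: ids {13, 19, 22} → COUNT(*)=3
  7: ids {3, 5, 10, 16} → COUNT(*)=4
  10: ids {12, 28} → COUNT(*)=2

Nora | 3 ; Gita | 4 ; Sol | 2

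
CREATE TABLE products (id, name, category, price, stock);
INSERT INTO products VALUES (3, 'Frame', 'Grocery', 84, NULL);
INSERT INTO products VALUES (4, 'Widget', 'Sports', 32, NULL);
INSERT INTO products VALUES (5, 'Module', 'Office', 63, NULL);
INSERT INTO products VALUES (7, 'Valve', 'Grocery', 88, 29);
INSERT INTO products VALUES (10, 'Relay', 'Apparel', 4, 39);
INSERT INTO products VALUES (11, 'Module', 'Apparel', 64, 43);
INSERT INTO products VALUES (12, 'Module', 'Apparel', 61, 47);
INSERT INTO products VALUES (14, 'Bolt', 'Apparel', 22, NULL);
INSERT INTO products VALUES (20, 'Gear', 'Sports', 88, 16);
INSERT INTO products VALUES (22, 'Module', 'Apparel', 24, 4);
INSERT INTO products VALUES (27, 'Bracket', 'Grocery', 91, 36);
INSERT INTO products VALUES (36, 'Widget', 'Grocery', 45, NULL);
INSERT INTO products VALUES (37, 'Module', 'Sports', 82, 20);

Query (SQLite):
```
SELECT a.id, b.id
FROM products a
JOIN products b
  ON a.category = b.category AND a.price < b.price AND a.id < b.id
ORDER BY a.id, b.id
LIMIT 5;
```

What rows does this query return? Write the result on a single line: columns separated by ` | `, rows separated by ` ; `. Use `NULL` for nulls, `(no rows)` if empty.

Pairs (a,b) with same category, a.price < b.price, a.id < b.id.
category groups: Apparel:{10,11,12,14,22} Grocery:{3,7,27,36} Office:{5} Sports:{4,20,37}
Ordered by (a.id, b.id); first 5.

3 | 7 ; 3 | 27 ; 4 | 20 ; 4 | 37 ; 7 | 27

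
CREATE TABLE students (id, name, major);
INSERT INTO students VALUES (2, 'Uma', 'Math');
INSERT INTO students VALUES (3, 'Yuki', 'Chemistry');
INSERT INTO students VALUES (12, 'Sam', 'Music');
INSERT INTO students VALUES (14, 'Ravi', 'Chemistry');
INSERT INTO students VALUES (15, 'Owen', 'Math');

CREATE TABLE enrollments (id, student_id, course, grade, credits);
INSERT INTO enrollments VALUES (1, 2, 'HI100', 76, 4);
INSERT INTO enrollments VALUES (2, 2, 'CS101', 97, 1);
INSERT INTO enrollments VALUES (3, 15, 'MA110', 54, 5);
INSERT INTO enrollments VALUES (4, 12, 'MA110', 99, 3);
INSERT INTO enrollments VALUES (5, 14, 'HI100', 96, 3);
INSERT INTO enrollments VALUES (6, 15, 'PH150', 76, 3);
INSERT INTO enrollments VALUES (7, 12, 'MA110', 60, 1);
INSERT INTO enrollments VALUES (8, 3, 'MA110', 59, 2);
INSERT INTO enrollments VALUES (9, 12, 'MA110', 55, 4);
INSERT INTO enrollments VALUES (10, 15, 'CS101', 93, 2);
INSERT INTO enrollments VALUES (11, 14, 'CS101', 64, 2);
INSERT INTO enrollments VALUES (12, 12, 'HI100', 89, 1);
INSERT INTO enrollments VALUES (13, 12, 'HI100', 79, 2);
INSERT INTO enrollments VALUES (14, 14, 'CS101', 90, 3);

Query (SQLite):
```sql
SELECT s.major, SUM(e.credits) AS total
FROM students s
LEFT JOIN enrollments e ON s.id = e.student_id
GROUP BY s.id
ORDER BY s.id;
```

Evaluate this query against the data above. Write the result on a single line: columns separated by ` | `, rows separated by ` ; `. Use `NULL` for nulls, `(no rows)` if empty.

LEFT JOIN keeps every students row; unmatched ones get NULL for enrollments columns.
Group by students.id and compute SUM(e.credits). SUM over an all-NULL group is NULL.
  2: ids {1, 2} → SUM(e.credits)=5
  3: ids {8} → SUM(e.credits)=2
  12: ids {4, 7, 9, 12, 13} → SUM(e.credits)=11
  14: ids {5, 11, 14} → SUM(e.credits)=8
  15: ids {3, 6, 10} → SUM(e.credits)=10

Math | 5 ; Chemistry | 2 ; Music | 11 ; Chemistry | 8 ; Math | 10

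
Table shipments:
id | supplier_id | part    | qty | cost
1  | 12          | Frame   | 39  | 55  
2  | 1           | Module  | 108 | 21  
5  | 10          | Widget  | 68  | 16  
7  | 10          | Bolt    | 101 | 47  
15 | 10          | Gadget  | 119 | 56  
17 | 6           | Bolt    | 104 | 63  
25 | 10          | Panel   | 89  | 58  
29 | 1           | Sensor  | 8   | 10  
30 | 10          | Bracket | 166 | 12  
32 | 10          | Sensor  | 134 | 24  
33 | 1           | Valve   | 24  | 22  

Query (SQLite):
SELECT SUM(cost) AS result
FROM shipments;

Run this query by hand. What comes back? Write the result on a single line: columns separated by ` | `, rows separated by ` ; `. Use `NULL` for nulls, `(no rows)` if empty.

All cost values: [55, 21, 16, 47, 56, 63, 58, 10, 12, 24, 22].
SUM of non-NULL values = 384.

384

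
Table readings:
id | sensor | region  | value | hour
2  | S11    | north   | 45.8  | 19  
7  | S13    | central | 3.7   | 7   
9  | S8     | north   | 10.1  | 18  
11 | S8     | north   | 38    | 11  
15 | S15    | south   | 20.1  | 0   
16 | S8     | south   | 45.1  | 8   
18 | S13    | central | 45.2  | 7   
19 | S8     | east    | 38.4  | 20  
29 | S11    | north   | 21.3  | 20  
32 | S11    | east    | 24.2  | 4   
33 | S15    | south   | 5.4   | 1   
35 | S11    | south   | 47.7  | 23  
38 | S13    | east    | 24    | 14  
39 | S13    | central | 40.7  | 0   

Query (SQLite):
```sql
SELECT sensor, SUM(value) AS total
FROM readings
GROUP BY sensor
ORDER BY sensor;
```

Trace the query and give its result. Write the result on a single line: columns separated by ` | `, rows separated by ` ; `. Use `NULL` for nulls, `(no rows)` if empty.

Partition readings by sensor; compute SUM(value) within each group.
  S11: ids {2, 29, 32, 35} → SUM(value)=139
  S13: ids {7, 18, 38, 39} → SUM(value)=113.6
  S15: ids {15, 33} → SUM(value)=25.5
  S8: ids {9, 11, 16, 19} → SUM(value)=131.6

S11 | 139 ; S13 | 113.6 ; S15 | 25.5 ; S8 | 131.6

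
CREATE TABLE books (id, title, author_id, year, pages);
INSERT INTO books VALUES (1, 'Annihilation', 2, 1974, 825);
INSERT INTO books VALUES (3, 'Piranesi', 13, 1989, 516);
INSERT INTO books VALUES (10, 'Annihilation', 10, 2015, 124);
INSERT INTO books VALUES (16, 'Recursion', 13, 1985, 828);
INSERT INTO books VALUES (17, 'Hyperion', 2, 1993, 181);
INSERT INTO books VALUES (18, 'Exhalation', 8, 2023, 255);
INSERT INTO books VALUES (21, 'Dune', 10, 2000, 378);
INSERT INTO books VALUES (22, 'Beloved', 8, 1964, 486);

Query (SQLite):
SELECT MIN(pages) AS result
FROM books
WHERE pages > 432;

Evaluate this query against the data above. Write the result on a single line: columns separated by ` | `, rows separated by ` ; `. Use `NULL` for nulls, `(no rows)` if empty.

486

Rows where pages > 432 → pages values: [825, 516, 828, 486].
MIN of non-NULL values = 486.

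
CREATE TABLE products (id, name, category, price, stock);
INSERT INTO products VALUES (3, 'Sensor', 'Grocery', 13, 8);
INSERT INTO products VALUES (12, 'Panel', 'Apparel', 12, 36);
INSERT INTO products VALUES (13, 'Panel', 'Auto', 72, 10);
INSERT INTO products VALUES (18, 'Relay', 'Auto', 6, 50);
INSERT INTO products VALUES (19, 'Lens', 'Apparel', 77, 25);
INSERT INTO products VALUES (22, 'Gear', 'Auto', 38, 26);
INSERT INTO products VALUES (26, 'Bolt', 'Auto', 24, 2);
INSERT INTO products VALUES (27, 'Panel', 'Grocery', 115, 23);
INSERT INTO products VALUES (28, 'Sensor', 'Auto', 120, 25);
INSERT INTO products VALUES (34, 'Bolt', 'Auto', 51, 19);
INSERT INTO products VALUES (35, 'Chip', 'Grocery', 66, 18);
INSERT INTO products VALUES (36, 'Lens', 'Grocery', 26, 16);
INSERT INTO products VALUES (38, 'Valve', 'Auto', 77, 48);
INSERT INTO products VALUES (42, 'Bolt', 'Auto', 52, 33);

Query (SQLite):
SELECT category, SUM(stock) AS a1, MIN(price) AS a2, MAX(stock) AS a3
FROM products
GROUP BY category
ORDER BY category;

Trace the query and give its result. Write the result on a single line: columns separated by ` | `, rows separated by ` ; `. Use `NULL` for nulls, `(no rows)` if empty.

Apparel | 61 | 12 | 36 ; Auto | 213 | 6 | 50 ; Grocery | 65 | 13 | 23

Group products by category.
Per group compute: SUM(stock), MIN(price), MAX(stock).
  Apparel: ids {12, 19} → SUM(stock)=61, MIN(price)=12, MAX(stock)=36
  Auto: ids {13, 18, 22, 26, 28, 34, 38, 42} → SUM(stock)=213, MIN(price)=6, MAX(stock)=50
  Grocery: ids {3, 27, 35, 36} → SUM(stock)=65, MIN(price)=13, MAX(stock)=23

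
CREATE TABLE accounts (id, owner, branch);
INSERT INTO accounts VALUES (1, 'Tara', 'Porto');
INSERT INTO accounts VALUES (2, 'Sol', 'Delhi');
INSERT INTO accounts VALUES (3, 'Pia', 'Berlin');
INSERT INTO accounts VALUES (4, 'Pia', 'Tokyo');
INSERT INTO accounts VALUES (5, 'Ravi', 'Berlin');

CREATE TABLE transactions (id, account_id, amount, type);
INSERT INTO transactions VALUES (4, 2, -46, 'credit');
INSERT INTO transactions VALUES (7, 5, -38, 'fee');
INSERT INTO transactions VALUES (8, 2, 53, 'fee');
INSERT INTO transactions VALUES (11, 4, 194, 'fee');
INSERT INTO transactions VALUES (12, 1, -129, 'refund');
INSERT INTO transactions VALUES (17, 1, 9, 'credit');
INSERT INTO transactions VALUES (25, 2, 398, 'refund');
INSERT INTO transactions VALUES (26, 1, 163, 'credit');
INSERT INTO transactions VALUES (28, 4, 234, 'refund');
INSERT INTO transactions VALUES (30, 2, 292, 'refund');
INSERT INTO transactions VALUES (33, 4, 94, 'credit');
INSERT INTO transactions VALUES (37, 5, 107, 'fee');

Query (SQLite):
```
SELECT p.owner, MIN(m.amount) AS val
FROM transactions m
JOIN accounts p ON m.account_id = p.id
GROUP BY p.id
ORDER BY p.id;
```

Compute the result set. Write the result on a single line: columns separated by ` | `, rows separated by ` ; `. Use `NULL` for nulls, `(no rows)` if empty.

Tara | -129 ; Sol | -46 ; Pia | 94 ; Ravi | -38

Join each transactions row to its accounts via account_id.
Group joined rows by accounts.id; compute MIN(m.amount) per group.
  1: ids {12, 17, 26} → MIN(m.amount)=-129
  2: ids {4, 8, 25, 30} → MIN(m.amount)=-46
  4: ids {11, 28, 33} → MIN(m.amount)=94
  5: ids {7, 37} → MIN(m.amount)=-38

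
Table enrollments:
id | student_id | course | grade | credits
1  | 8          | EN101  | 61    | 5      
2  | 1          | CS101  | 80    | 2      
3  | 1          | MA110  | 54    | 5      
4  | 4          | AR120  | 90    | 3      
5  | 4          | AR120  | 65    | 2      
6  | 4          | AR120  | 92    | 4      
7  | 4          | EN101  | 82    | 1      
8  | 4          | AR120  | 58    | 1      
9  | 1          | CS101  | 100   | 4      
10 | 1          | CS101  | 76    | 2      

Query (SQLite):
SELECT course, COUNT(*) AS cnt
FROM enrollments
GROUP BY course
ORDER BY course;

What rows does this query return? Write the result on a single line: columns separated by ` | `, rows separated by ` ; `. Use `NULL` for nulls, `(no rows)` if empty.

Partition enrollments by course; compute COUNT(*) within each group.
  AR120: ids {4, 5, 6, 8} → COUNT(*)=4
  CS101: ids {2, 9, 10} → COUNT(*)=3
  EN101: ids {1, 7} → COUNT(*)=2
  MA110: ids {3} → COUNT(*)=1

AR120 | 4 ; CS101 | 3 ; EN101 | 2 ; MA110 | 1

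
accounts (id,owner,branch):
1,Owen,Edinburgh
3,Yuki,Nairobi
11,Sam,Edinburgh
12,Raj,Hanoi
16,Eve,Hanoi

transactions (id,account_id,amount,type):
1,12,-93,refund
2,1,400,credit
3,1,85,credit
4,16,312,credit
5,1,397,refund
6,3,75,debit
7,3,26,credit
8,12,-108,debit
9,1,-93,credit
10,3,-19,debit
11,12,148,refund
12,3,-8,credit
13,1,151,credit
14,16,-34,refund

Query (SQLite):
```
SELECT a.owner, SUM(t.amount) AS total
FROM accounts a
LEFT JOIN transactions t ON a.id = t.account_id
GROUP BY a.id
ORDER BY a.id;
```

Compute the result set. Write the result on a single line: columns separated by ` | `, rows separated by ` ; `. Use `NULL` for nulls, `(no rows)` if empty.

Owen | 940 ; Yuki | 74 ; Sam | NULL ; Raj | -53 ; Eve | 278

LEFT JOIN keeps every accounts row; unmatched ones get NULL for transactions columns.
Group by accounts.id and compute SUM(t.amount). SUM over an all-NULL group is NULL.
  1: ids {2, 3, 5, 9, 13} → SUM(t.amount)=940
  3: ids {6, 7, 10, 12} → SUM(t.amount)=74
  11: ids {—} → SUM(t.amount)=NULL
  12: ids {1, 8, 11} → SUM(t.amount)=-53
  16: ids {4, 14} → SUM(t.amount)=278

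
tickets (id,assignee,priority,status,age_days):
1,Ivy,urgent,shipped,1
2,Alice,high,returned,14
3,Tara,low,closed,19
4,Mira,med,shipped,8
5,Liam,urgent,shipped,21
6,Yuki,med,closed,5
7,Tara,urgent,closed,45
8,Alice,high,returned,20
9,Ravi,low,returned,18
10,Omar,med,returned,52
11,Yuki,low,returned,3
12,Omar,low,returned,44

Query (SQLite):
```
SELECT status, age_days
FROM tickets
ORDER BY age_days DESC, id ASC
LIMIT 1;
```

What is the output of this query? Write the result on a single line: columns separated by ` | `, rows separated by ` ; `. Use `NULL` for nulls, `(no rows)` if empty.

returned | 52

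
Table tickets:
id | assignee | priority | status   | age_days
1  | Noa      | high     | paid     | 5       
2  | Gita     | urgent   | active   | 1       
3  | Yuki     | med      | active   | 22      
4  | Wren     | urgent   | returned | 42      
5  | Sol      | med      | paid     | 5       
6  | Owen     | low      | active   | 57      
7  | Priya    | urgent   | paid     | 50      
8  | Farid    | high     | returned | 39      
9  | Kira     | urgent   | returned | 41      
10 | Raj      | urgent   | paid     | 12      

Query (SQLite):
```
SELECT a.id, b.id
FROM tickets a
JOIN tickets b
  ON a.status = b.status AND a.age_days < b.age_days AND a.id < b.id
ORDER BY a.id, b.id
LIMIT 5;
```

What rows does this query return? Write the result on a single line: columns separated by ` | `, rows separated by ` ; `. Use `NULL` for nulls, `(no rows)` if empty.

1 | 7 ; 1 | 10 ; 2 | 3 ; 2 | 6 ; 3 | 6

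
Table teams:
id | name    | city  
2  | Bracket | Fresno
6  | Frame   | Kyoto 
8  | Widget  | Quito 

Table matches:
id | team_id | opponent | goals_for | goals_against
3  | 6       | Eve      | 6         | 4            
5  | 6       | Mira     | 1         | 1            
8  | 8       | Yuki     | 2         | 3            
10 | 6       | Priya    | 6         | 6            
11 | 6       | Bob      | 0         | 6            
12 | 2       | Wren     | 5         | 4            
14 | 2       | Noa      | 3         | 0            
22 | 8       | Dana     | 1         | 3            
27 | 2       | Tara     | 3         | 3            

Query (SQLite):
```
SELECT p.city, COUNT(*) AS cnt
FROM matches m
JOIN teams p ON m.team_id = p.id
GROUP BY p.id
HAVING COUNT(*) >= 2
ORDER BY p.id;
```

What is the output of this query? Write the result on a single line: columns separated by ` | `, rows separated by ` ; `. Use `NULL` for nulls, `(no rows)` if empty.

Join each matches row to its teams via team_id.
Group joined rows by teams.id; compute COUNT(*) per group.
HAVING: keep groups with count ≥ 2.
  2: ids {12, 14, 27} → COUNT(*)=3
  6: ids {3, 5, 10, 11} → COUNT(*)=4
  8: ids {8, 22} → COUNT(*)=2

Fresno | 3 ; Kyoto | 4 ; Quito | 2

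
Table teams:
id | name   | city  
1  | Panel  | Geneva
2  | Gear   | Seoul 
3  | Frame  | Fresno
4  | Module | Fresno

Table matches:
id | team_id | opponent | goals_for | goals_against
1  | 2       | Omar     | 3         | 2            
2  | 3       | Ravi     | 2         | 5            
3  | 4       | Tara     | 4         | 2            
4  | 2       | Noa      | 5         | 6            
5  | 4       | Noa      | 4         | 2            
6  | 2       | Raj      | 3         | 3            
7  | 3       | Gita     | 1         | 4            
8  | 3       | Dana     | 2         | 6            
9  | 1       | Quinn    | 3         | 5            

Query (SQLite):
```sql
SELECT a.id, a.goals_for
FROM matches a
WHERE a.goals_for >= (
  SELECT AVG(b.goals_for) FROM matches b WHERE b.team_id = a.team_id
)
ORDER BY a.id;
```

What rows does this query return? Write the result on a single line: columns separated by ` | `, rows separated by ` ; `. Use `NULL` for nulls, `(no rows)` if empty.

For each matches row a, compute AVG(goals_for) over rows sharing a.team_id.
Keep row a if a.goals_for >= that per-group AVG.
  team_id=1: AVG(goals_for) = 3.0
  team_id=2: AVG(goals_for) = 3.666667
  team_id=3: AVG(goals_for) = 1.666667
  team_id=4: AVG(goals_for) = 4.0

2 | 2 ; 3 | 4 ; 4 | 5 ; 5 | 4 ; 8 | 2 ; 9 | 3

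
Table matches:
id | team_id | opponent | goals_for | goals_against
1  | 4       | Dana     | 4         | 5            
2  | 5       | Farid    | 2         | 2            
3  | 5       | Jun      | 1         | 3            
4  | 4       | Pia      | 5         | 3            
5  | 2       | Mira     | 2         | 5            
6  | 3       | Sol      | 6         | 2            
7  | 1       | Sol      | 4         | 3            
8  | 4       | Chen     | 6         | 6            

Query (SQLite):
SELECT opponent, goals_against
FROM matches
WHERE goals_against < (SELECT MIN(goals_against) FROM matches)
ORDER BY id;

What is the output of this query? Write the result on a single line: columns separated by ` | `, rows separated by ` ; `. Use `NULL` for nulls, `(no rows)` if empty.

(no rows)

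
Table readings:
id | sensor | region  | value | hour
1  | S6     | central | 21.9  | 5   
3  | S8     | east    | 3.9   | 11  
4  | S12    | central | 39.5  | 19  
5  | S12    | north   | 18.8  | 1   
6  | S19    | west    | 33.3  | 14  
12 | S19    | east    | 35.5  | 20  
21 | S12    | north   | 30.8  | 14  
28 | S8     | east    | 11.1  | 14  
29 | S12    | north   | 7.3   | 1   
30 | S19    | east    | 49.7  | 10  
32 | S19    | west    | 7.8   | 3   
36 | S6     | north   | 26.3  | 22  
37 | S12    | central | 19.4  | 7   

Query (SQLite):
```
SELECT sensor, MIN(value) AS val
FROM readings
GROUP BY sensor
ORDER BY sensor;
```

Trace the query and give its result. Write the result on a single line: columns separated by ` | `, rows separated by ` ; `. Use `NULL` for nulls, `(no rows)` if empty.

Partition readings by sensor; compute MIN(value) within each group.
  S12: ids {4, 5, 21, 29, 37} → MIN(value)=7.3
  S19: ids {6, 12, 30, 32} → MIN(value)=7.8
  S6: ids {1, 36} → MIN(value)=21.9
  S8: ids {3, 28} → MIN(value)=3.9

S12 | 7.3 ; S19 | 7.8 ; S6 | 21.9 ; S8 | 3.9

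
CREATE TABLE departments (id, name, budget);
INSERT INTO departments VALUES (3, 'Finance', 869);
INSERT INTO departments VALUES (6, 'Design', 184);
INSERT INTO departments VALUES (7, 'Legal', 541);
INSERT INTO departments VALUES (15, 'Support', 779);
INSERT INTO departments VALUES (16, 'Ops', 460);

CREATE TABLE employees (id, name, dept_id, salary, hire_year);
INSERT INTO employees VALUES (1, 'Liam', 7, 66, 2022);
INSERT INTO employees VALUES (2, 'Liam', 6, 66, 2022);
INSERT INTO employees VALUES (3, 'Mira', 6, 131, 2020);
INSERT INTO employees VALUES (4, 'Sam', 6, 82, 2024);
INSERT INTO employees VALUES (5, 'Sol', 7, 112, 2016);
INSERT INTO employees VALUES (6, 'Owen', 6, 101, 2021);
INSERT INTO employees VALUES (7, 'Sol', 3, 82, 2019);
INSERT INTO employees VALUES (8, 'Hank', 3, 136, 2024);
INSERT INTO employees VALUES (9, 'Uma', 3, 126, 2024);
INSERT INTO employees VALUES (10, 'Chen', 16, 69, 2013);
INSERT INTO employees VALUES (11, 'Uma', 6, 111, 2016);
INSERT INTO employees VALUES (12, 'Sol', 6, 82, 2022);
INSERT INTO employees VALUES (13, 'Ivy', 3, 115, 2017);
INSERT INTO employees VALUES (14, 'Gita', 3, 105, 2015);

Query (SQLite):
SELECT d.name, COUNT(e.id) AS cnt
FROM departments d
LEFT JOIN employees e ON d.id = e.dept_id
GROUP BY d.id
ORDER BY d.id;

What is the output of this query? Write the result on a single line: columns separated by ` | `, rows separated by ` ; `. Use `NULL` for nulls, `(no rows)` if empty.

LEFT JOIN keeps every departments row; unmatched ones get NULL for employees columns.
Group by departments.id and compute COUNT(e.id). COUNT(col) of an all-NULL group is 0.
  3: ids {7, 8, 9, 13, 14} → COUNT(e.id)=5
  6: ids {2, 3, 4, 6, 11, 12} → COUNT(e.id)=6
  7: ids {1, 5} → COUNT(e.id)=2
  15: ids {—} → COUNT(e.id)=0
  16: ids {10} → COUNT(e.id)=1

Finance | 5 ; Design | 6 ; Legal | 2 ; Support | 0 ; Ops | 1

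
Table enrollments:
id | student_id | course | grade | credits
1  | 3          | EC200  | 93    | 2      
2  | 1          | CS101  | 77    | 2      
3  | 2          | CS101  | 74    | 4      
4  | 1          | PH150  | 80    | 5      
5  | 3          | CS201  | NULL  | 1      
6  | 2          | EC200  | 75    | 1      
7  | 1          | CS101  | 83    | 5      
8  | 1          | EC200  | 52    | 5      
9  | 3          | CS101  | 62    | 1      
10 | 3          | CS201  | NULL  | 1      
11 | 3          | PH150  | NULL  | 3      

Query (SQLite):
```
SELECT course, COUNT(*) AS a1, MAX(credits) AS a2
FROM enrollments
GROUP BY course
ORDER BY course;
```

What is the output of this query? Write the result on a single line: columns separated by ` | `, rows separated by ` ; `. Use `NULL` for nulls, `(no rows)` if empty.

Group enrollments by course.
Per group compute: COUNT(*), MAX(credits).
  CS101: ids {2, 3, 7, 9} → COUNT(*)=4, MAX(credits)=5
  CS201: ids {5, 10} → COUNT(*)=2, MAX(credits)=1
  EC200: ids {1, 6, 8} → COUNT(*)=3, MAX(credits)=5
  PH150: ids {4, 11} → COUNT(*)=2, MAX(credits)=5

CS101 | 4 | 5 ; CS201 | 2 | 1 ; EC200 | 3 | 5 ; PH150 | 2 | 5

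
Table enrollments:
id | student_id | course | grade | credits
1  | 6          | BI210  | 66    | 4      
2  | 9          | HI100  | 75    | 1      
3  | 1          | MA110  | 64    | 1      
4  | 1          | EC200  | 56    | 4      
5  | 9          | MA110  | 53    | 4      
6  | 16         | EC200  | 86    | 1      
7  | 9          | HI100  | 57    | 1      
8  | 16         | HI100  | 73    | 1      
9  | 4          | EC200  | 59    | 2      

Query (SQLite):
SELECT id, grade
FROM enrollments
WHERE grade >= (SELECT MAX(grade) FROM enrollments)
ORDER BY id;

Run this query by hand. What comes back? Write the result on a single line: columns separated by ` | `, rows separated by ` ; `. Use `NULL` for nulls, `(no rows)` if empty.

6 | 86

Scalar subquery: MAX(grade) over all enrollments rows = 86.
Keep rows where grade >= that value.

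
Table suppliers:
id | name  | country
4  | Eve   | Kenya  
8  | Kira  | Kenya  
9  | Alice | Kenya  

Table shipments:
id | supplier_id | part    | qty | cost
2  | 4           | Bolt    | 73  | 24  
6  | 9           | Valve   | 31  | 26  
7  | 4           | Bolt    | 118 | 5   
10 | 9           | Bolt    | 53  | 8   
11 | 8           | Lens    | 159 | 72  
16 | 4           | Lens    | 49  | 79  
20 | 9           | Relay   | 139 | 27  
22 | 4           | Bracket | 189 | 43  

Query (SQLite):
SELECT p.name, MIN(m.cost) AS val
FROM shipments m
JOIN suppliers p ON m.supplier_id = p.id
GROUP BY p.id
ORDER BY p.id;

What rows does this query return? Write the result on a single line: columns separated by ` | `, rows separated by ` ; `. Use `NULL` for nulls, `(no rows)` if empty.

Eve | 5 ; Kira | 72 ; Alice | 8

Join each shipments row to its suppliers via supplier_id.
Group joined rows by suppliers.id; compute MIN(m.cost) per group.
  4: ids {2, 7, 16, 22} → MIN(m.cost)=5
  8: ids {11} → MIN(m.cost)=72
  9: ids {6, 10, 20} → MIN(m.cost)=8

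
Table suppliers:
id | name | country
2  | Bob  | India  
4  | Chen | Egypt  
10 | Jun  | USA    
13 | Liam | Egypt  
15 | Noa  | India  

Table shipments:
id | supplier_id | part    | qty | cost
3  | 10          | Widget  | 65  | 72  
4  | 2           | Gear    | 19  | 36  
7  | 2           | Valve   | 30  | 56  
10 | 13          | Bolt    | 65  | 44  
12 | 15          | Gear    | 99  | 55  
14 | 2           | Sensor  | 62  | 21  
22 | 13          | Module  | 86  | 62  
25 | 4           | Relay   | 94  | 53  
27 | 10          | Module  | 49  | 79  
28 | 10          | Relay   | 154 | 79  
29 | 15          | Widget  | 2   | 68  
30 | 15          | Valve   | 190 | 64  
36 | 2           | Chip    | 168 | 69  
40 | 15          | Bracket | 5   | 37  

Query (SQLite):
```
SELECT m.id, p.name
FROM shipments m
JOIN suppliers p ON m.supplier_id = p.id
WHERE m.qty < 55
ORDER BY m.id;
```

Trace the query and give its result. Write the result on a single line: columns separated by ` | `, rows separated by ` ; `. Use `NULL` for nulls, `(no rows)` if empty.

Each shipments row matches the suppliers row where supplier_id = suppliers.id.
Then keep rows with m.qty < 55.

4 | Bob ; 7 | Bob ; 27 | Jun ; 29 | Noa ; 40 | Noa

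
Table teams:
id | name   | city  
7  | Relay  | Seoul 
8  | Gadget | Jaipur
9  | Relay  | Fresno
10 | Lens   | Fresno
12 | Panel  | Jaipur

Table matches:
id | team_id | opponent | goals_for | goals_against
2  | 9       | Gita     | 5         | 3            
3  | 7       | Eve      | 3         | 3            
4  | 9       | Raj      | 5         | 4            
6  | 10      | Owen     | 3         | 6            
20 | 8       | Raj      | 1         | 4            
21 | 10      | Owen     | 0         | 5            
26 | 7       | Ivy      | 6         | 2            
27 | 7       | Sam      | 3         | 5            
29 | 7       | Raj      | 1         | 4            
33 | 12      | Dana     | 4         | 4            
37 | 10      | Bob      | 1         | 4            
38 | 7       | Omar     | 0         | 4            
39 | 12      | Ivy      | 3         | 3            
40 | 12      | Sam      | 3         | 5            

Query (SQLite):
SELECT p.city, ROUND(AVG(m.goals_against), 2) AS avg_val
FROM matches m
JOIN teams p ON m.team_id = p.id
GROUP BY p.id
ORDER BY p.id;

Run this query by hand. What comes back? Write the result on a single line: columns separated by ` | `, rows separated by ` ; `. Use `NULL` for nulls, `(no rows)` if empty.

Seoul | 3.6 ; Jaipur | 4 ; Fresno | 3.5 ; Fresno | 5 ; Jaipur | 4

Join each matches row to its teams via team_id.
Group joined rows by teams.id; compute ROUND(AVG(m.goals_against), 2) per group.
  7: ids {3, 26, 27, 29, 38} → ROUND(AVG(m.goals_against), 2)=3.6
  8: ids {20} → ROUND(AVG(m.goals_against), 2)=4
  9: ids {2, 4} → ROUND(AVG(m.goals_against), 2)=3.5
  10: ids {6, 21, 37} → ROUND(AVG(m.goals_against), 2)=5
  12: ids {33, 39, 40} → ROUND(AVG(m.goals_against), 2)=4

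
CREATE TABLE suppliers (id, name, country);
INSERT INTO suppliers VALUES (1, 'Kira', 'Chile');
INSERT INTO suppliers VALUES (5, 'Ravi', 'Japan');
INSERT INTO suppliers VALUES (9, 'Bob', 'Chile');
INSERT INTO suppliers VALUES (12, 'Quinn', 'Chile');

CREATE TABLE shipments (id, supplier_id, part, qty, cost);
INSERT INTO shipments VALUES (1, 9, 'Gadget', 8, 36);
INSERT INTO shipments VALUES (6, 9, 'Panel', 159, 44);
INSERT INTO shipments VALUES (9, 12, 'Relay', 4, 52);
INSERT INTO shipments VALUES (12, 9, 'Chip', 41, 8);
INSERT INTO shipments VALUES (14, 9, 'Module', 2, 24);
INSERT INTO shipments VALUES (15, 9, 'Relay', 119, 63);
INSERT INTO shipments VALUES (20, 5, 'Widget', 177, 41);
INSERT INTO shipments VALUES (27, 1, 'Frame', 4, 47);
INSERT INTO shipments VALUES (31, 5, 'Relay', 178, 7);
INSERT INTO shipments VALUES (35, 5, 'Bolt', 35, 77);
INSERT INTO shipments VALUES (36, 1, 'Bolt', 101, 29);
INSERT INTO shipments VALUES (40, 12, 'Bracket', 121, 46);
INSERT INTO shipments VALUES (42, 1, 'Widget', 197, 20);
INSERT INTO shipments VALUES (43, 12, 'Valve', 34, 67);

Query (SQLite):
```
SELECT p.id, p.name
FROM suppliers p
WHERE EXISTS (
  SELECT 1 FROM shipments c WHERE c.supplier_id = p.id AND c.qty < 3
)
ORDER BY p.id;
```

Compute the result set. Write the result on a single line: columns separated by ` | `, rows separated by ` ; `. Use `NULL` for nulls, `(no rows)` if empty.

9 | Bob

For each suppliers row, check whether any shipments with matching supplier_id has qty < 3.
Keep rows where that is true.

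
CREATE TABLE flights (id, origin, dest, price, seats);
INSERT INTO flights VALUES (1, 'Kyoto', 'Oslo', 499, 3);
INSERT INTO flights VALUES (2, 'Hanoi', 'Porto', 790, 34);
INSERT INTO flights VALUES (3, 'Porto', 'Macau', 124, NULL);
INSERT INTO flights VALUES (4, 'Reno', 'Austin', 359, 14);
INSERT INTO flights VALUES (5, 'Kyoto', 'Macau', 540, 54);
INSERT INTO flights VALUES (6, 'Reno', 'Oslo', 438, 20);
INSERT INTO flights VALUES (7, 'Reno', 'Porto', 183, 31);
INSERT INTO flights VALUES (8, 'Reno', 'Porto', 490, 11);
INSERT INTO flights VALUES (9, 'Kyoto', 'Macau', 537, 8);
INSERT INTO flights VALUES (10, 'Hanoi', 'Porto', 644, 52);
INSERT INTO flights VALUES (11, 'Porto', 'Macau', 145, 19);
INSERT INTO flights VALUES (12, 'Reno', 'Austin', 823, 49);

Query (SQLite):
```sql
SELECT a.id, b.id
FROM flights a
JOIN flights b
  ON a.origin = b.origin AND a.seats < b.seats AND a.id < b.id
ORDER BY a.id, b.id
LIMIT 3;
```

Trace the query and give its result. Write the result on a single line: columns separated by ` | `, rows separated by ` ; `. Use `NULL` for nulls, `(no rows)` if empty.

Pairs (a,b) with same origin, a.seats < b.seats, a.id < b.id.
origin groups: Hanoi:{2,10} Kyoto:{1,5,9} Porto:{3,11} Reno:{4,6,7,8,12}
Ordered by (a.id, b.id); first 3.

1 | 5 ; 1 | 9 ; 2 | 10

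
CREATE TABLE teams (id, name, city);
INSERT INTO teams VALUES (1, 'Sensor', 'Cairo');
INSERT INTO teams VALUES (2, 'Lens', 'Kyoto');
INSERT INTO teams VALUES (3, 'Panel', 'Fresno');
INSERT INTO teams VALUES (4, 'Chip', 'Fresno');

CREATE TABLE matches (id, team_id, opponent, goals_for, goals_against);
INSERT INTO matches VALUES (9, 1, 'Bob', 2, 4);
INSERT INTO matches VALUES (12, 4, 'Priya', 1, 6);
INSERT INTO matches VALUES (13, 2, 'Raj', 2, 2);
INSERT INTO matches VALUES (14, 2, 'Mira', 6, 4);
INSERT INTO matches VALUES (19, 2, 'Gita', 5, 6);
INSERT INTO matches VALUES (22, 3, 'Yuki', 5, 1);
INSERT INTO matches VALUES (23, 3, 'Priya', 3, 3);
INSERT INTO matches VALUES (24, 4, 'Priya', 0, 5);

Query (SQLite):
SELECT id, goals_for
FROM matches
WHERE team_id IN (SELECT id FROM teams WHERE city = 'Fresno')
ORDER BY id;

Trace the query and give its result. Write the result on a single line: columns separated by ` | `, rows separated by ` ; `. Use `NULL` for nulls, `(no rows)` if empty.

12 | 1 ; 22 | 5 ; 23 | 3 ; 24 | 0

Inner query: teams.id where city = 'Fresno'.
Outer: keep matches rows whose team_id is in that set.
Inner query → {3, 4}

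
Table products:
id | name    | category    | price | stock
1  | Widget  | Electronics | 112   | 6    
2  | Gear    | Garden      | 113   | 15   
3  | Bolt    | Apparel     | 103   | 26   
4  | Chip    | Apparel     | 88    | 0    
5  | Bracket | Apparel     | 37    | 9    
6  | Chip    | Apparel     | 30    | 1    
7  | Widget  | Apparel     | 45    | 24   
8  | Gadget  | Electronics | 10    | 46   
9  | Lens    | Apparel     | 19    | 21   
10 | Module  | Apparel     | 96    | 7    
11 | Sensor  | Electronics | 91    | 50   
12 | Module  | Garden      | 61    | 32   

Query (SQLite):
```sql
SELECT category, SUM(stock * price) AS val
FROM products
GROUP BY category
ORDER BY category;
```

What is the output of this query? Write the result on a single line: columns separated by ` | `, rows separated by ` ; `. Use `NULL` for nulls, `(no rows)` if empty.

Apparel | 5192 ; Electronics | 5682 ; Garden | 3647

For each row compute stock * price.
Group by category; take SUM of the expression per group.
  Apparel: ids {3, 4, 5, 6, 7, 9, 10} → SUM(stock * price)=5192
  Electronics: ids {1, 8, 11} → SUM(stock * price)=5682
  Garden: ids {2, 12} → SUM(stock * price)=3647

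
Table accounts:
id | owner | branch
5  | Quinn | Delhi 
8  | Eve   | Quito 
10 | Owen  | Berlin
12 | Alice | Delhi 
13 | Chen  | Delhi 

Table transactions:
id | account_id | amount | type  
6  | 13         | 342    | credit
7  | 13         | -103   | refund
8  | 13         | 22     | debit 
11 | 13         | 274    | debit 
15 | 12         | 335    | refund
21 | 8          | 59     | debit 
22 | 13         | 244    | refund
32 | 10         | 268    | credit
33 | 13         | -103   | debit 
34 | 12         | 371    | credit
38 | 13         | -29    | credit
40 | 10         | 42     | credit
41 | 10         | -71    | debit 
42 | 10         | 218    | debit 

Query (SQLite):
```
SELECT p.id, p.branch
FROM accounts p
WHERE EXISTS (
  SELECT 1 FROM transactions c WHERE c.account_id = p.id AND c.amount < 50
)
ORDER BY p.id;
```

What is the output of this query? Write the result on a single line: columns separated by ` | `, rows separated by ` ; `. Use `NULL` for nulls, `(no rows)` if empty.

10 | Berlin ; 13 | Delhi

For each accounts row, check whether any transactions with matching account_id has amount < 50.
Keep rows where that is true.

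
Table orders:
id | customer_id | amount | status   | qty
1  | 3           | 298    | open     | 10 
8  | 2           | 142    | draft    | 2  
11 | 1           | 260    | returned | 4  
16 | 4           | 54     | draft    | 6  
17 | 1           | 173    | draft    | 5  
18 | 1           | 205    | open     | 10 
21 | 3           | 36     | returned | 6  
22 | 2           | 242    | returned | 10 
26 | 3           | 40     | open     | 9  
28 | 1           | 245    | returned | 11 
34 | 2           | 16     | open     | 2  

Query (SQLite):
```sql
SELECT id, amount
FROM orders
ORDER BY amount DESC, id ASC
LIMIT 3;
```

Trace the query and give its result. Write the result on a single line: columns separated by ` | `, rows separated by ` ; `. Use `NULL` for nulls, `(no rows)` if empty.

1 | 298 ; 11 | 260 ; 28 | 245

Sort by amount desc, tiebreak id asc: (298, id=1), (260, id=11), (245, id=28), (242, id=22), (205, id=18), (173, id=17) …. Take first 3.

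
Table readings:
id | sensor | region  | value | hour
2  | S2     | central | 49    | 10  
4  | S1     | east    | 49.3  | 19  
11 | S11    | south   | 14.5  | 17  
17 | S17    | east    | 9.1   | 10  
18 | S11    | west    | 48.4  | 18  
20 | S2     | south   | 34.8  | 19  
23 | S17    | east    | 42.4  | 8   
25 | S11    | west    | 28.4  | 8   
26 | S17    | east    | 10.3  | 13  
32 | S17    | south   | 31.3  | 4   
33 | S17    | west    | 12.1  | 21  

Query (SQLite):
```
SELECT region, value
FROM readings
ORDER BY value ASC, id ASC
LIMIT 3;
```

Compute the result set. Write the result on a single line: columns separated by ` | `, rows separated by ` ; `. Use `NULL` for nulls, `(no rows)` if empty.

east | 9.1 ; east | 10.3 ; west | 12.1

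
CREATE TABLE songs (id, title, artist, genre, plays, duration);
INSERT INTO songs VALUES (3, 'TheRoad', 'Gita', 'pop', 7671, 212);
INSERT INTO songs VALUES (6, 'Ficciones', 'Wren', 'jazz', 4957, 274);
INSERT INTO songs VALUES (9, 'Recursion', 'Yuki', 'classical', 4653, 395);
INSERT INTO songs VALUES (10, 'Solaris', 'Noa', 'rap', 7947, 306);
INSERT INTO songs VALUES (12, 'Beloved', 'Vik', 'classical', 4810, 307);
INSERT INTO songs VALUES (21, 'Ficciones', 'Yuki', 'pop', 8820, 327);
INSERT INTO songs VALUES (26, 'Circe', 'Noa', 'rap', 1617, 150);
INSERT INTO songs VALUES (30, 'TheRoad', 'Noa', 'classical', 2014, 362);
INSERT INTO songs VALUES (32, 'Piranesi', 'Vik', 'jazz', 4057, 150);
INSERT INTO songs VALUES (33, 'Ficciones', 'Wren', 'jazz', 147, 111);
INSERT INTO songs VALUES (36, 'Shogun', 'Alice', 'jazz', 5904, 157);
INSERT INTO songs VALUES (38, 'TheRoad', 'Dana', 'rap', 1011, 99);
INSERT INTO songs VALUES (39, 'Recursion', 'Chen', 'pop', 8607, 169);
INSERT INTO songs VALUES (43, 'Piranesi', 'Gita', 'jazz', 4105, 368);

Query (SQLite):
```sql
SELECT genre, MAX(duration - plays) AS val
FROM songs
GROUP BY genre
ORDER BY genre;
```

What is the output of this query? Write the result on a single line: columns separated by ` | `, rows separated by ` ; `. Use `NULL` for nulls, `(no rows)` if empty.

classical | -1652 ; jazz | -36 ; pop | -7459 ; rap | -912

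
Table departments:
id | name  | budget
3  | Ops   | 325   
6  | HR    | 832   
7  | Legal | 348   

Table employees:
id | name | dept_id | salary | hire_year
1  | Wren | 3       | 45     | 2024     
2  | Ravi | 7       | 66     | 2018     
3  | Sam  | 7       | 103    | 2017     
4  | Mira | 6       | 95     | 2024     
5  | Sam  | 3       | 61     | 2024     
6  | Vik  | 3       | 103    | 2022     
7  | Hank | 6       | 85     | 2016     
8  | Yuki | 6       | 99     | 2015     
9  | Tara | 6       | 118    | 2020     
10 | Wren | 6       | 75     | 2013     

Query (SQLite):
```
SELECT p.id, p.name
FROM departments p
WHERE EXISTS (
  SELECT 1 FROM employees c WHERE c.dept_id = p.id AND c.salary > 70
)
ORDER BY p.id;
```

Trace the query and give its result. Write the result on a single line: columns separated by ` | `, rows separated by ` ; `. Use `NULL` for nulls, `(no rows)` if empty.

For each departments row, check whether any employees with matching dept_id has salary > 70.
Keep rows where that is true.

3 | Ops ; 6 | HR ; 7 | Legal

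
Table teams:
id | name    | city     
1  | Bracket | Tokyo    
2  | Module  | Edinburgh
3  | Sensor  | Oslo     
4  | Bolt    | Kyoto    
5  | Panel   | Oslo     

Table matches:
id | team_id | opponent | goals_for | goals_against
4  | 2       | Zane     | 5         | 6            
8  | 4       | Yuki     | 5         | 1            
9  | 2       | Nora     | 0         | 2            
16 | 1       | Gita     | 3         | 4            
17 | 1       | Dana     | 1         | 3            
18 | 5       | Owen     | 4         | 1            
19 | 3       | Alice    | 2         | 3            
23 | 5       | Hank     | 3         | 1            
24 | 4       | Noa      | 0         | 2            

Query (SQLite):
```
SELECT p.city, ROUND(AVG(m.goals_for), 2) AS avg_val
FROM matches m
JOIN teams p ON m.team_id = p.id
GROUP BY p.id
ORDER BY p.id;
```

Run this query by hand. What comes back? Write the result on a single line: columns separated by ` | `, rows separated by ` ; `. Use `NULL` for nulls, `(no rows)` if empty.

Join each matches row to its teams via team_id.
Group joined rows by teams.id; compute ROUND(AVG(m.goals_for), 2) per group.
  1: ids {16, 17} → ROUND(AVG(m.goals_for), 2)=2
  2: ids {4, 9} → ROUND(AVG(m.goals_for), 2)=2.5
  3: ids {19} → ROUND(AVG(m.goals_for), 2)=2
  4: ids {8, 24} → ROUND(AVG(m.goals_for), 2)=2.5
  5: ids {18, 23} → ROUND(AVG(m.goals_for), 2)=3.5

Tokyo | 2 ; Edinburgh | 2.5 ; Oslo | 2 ; Kyoto | 2.5 ; Oslo | 3.5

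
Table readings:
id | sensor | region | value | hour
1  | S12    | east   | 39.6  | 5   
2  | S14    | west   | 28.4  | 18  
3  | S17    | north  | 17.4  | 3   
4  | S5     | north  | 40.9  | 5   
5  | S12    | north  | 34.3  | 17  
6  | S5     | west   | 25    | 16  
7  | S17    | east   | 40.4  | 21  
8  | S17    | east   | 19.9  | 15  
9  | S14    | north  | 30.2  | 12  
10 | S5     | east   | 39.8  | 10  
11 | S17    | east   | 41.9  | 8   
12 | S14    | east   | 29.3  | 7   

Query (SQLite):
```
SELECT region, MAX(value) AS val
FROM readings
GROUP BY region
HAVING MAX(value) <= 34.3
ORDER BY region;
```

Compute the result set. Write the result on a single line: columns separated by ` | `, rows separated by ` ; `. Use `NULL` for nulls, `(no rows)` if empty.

west | 28.4

Partition readings by region; compute MAX(value) within each group.
HAVING: keep groups where MAX(value) <= 34.3.
  east: ids {1, 7, 8, 10, 11, 12} → MAX(value)=41.9
  north: ids {3, 4, 5, 9} → MAX(value)=40.9
  west: ids {2, 6} → MAX(value)=28.4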